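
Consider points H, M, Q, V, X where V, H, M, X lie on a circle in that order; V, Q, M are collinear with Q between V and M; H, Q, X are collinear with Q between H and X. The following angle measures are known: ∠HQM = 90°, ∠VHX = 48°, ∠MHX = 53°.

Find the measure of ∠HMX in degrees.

1. ∠VQX = 90°  [vertical angles at Q]
2. ∠VMX = 48°  [same arc VX]
3. ∠MQX = 90°  [linear pair at Q on VM]
4. ∠HXM = 42°  [△MQX]
5. ∠HMX = 85°  [△HMX]

∠HMX = 85°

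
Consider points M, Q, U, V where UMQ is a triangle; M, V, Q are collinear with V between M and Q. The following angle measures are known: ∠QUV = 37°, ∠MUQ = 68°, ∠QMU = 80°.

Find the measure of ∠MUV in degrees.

∠MUV = 31°

1. ∠MQU = 32°  [△UMQ]
2. ∠UMV = 80°  [V on ray MQ]
3. ∠UQV = 32°  [V on ray QM]
4. ∠QVU = 111°  [△UVQ]
5. ∠MVU = 69°  [linear pair at V on MQ]
6. ∠MUV = 31°  [△UMV]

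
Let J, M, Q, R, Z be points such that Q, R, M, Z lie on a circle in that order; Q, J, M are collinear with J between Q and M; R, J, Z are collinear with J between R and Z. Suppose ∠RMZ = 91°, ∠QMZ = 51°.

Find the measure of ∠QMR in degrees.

∠QMR = 40°

1. ∠RQZ = 89°  [cyclic QRMZ, opposite ∠Q+∠M]
2. ∠QRZ = 51°  [same arc QZ]
3. ∠QZR = 40°  [△QRZ]
4. ∠QMR = 40°  [same arc QR]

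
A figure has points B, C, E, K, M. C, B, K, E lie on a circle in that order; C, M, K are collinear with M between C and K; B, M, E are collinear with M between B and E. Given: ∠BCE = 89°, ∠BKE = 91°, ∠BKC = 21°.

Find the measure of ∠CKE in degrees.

1. ∠BEC = 21°  [same arc CB]
2. ∠CBE = 70°  [△CBE]
3. ∠CKE = 70°  [same arc CE]

∠CKE = 70°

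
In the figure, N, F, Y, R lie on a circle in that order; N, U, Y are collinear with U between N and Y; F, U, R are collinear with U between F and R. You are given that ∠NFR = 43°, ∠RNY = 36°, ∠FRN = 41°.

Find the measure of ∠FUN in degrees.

1. ∠RFY = 36°  [same arc YR]
2. ∠FYN = 41°  [same arc NF]
3. ∠FUY = 103°  [△FUY]
4. ∠FUN = 77°  [linear pair at U on NY]

∠FUN = 77°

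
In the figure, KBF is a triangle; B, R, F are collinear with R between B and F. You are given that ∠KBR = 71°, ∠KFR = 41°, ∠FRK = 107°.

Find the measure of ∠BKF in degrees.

1. ∠FBK = 71°  [R on ray BF]
2. ∠BFK = 41°  [R on ray FB]
3. ∠BKF = 68°  [△KBF]

∠BKF = 68°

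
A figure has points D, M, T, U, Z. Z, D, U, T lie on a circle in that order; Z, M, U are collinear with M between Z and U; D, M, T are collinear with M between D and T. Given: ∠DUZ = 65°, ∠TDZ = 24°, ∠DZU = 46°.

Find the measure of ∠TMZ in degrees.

1. ∠DTZ = 65°  [same arc ZD]
2. ∠UDZ = 69°  [△ZDU]
3. ∠TUZ = 24°  [same arc ZT]
4. ∠UTZ = 111°  [cyclic ZDUT, opposite ∠D+∠T]
5. ∠TZU = 45°  [△ZUT]
6. ∠TMZ = 70°  [△ZMT]

∠TMZ = 70°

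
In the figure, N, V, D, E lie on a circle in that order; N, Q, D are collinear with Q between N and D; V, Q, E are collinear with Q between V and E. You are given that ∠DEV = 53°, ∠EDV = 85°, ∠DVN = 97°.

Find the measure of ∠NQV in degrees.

1. ∠DNV = 53°  [same arc VD]
2. ∠DVE = 42°  [△VDE]
3. ∠NDV = 30°  [△NVD]
4. ∠DQV = 108°  [△VQD]
5. ∠NQV = 72°  [linear pair at Q on ND]

∠NQV = 72°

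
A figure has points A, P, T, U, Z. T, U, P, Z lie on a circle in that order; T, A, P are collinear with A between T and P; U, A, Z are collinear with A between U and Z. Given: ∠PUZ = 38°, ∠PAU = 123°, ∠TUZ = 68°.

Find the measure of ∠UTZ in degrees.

∠UTZ = 93°

1. ∠PTZ = 38°  [same arc PZ]
2. ∠TAZ = 123°  [vertical angles at A]
3. ∠TZU = 19°  [△TAZ]
4. ∠UTZ = 93°  [△TUZ]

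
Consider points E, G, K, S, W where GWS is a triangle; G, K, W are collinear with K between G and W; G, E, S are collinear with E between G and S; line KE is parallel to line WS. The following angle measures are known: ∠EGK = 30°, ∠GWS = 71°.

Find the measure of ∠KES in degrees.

∠KES = 101°

1. ∠SGW = 30°  [K on GW, E on GS]
2. ∠GSW = 79°  [△GWS]
3. ∠GEK = 79°  [KE∥WS, corresponding at E]
4. ∠KES = 101°  [linear pair at E on GS]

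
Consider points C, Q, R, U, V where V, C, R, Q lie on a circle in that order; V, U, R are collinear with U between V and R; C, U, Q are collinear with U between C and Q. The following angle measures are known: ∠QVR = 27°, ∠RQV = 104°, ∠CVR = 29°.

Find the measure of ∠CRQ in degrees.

1. ∠QCR = 27°  [same arc RQ]
2. ∠CQR = 29°  [same arc CR]
3. ∠CRQ = 124°  [△CRQ]

∠CRQ = 124°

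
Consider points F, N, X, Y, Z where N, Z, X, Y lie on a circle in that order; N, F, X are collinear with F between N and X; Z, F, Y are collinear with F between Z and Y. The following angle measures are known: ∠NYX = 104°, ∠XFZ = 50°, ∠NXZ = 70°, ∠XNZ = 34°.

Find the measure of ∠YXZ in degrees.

1. ∠XZY = 60°  [△ZFX]
2. ∠XYZ = 34°  [same arc ZX]
3. ∠YXZ = 86°  [△ZXY]

∠YXZ = 86°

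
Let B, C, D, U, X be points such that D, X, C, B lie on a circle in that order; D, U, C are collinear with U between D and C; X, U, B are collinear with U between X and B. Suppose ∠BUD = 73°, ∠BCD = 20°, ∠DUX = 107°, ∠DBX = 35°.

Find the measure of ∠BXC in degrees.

1. ∠CUX = 73°  [vertical angles at U]
2. ∠DCX = 35°  [same arc DX]
3. ∠BXC = 72°  [△XUC]

∠BXC = 72°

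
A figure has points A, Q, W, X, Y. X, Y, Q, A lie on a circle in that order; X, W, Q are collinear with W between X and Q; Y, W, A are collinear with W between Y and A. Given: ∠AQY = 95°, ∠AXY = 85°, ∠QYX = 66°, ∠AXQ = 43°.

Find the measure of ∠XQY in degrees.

1. ∠AYQ = 43°  [same arc QA]
2. ∠QAY = 42°  [△YQA]
3. ∠QXY = 42°  [same arc YQ]
4. ∠XQY = 72°  [△XYQ]

∠XQY = 72°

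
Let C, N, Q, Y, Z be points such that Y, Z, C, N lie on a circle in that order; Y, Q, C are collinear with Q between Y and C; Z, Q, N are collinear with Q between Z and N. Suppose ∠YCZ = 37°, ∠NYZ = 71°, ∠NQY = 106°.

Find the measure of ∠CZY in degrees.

∠CZY = 109°

1. ∠YNZ = 37°  [same arc YZ]
2. ∠NZY = 72°  [△YZN]
3. ∠CYN = 37°  [△YQN]
4. ∠NCY = 72°  [same arc YN]
5. ∠CNY = 71°  [△YCN]
6. ∠CZY = 109°  [cyclic YZCN, opposite ∠Z+∠N]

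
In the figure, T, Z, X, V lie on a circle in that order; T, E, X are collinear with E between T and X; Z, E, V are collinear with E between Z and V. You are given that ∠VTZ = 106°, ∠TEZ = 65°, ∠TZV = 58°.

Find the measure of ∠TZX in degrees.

1. ∠TVZ = 16°  [△TZV]
2. ∠XTZ = 57°  [△TEZ]
3. ∠TXZ = 16°  [same arc TZ]
4. ∠TZX = 107°  [△TZX]

∠TZX = 107°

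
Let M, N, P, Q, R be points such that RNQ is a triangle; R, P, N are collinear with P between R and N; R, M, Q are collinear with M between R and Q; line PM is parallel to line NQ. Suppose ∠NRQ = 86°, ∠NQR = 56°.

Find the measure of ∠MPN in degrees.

∠MPN = 142°

1. ∠QNR = 38°  [△RNQ]
2. ∠MPR = 38°  [PM∥NQ, corresponding at P]
3. ∠MPN = 142°  [linear pair at P on RN]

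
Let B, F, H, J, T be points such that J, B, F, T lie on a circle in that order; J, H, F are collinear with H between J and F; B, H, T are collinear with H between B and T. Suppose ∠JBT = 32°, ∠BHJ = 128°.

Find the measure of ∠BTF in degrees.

1. ∠JFT = 32°  [same arc JT]
2. ∠FHT = 128°  [vertical angles at H]
3. ∠BTF = 20°  [△FHT]

∠BTF = 20°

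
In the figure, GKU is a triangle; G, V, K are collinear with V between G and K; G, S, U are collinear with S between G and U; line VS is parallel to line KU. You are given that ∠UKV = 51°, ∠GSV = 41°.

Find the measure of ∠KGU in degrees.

∠KGU = 88°

1. ∠GKU = 51°  [V on ray KG]
2. ∠GUK = 41°  [VS∥KU, corresponding at S]
3. ∠KGU = 88°  [△GKU]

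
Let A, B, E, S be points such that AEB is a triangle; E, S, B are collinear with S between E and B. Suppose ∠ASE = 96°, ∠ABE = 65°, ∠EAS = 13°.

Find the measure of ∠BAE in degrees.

∠BAE = 44°

1. ∠AES = 71°  [△AES]
2. ∠AEB = 71°  [S on ray EB]
3. ∠BAE = 44°  [△AEB]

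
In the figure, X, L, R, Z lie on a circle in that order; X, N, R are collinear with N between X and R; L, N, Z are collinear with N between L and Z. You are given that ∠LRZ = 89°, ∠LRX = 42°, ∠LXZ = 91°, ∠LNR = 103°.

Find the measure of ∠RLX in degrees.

1. ∠LZX = 42°  [same arc XL]
2. ∠XLZ = 47°  [△XLZ]
3. ∠LNX = 77°  [linear pair at N on XR]
4. ∠LXR = 56°  [△XNL]
5. ∠RLX = 82°  [△XLR]

∠RLX = 82°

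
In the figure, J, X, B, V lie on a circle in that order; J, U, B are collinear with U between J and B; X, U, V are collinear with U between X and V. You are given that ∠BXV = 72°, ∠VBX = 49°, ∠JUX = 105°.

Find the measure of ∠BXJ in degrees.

1. ∠BVX = 59°  [△XBV]
2. ∠BUX = 75°  [linear pair at U on JB]
3. ∠BJX = 59°  [same arc XB]
4. ∠JBX = 33°  [△XUB]
5. ∠BXJ = 88°  [△JXB]

∠BXJ = 88°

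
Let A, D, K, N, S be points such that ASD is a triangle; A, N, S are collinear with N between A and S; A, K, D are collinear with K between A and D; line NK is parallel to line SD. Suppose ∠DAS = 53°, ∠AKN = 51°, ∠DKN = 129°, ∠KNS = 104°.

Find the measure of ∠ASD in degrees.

∠ASD = 76°

1. ∠KAN = 53°  [N on AS, K on AD]
2. ∠ANK = 76°  [△ANK]
3. ∠ASD = 76°  [NK∥SD, corresponding at N]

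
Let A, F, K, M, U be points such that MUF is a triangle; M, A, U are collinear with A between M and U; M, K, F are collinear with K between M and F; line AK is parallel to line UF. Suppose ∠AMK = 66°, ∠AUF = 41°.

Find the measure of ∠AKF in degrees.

1. ∠FMU = 66°  [A on MU, K on MF]
2. ∠FUM = 41°  [A on ray UM]
3. ∠MFU = 73°  [△MUF]
4. ∠AKM = 73°  [AK∥UF, corresponding at K]
5. ∠AKF = 107°  [linear pair at K on MF]

∠AKF = 107°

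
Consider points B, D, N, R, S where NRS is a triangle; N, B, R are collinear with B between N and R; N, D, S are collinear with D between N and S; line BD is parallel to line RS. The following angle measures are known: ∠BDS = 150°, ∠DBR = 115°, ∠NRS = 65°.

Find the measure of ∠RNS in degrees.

1. ∠BDN = 30°  [linear pair at D on NS]
2. ∠DBN = 65°  [linear pair at B on NR]
3. ∠BND = 85°  [△NBD]
4. ∠RNS = 85°  [B on NR, D on NS]

∠RNS = 85°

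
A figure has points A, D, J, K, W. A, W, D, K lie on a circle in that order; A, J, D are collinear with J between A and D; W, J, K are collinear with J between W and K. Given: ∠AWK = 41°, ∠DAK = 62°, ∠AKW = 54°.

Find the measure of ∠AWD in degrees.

∠AWD = 103°

1. ∠ADK = 41°  [same arc AK]
2. ∠AKD = 77°  [△ADK]
3. ∠AWD = 103°  [cyclic AWDK, opposite ∠W+∠K]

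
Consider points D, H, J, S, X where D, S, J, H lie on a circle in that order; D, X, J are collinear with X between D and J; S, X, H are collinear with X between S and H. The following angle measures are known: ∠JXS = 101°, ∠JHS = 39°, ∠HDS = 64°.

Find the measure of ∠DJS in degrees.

∠DJS = 54°

1. ∠HJS = 116°  [cyclic DSJH, opposite ∠D+∠J]
2. ∠HSJ = 25°  [△SJH]
3. ∠DJS = 54°  [△SXJ]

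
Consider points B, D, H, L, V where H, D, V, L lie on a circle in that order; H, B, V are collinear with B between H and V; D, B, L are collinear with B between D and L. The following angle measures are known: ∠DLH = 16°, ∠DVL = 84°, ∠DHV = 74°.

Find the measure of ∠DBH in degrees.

∠DBH = 38°

1. ∠DHL = 96°  [cyclic HDVL, opposite ∠H+∠V]
2. ∠HDL = 68°  [△HDL]
3. ∠DBH = 38°  [△HBD]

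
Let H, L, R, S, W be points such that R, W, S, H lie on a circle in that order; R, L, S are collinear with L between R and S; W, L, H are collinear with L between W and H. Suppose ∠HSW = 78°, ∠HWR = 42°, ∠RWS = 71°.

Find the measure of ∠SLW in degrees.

1. ∠HRW = 102°  [cyclic RWSH, opposite ∠R+∠S]
2. ∠HSR = 42°  [same arc RH]
3. ∠RHW = 36°  [△RWH]
4. ∠RHS = 109°  [cyclic RWSH, opposite ∠W+∠H]
5. ∠HRS = 29°  [△RSH]
6. ∠RSW = 36°  [same arc RW]
7. ∠HWS = 29°  [same arc SH]
8. ∠SLW = 115°  [△WLS]

∠SLW = 115°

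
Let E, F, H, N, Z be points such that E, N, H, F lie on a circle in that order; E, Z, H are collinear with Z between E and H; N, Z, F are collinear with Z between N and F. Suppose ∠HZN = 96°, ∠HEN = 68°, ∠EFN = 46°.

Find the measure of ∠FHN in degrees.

1. ∠EZN = 84°  [linear pair at Z on EH]
2. ∠ENF = 28°  [△EZN]
3. ∠FEN = 106°  [△ENF]
4. ∠FHN = 74°  [cyclic ENHF, opposite ∠E+∠H]

∠FHN = 74°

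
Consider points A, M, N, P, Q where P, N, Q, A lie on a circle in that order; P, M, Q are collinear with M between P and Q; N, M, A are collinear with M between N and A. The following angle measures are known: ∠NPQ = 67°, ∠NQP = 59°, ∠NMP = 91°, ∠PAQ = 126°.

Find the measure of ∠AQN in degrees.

∠AQN = 81°

1. ∠ANP = 22°  [△PMN]
2. ∠NAP = 59°  [same arc PN]
3. ∠APN = 99°  [△PNA]
4. ∠AQN = 81°  [cyclic PNQA, opposite ∠P+∠Q]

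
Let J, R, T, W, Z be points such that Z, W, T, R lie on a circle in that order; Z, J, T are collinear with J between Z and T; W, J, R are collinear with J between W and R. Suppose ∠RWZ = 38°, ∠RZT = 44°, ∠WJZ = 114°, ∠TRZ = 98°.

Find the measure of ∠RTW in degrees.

∠RTW = 108°

1. ∠RTZ = 38°  [same arc ZR]
2. ∠RWT = 44°  [same arc TR]
3. ∠RJT = 114°  [vertical angles at J]
4. ∠TRW = 28°  [△TJR]
5. ∠RTW = 108°  [△WTR]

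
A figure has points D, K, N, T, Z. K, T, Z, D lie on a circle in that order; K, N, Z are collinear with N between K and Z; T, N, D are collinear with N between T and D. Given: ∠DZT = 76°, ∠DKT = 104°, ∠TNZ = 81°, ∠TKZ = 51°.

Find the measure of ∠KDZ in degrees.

1. ∠DNK = 81°  [vertical angles at N]
2. ∠TDZ = 51°  [same arc TZ]
3. ∠DNZ = 99°  [linear pair at N on KZ]
4. ∠DTZ = 53°  [△TZD]
5. ∠DZK = 30°  [△ZND]
6. ∠DKZ = 53°  [same arc ZD]
7. ∠KDZ = 97°  [△KZD]

∠KDZ = 97°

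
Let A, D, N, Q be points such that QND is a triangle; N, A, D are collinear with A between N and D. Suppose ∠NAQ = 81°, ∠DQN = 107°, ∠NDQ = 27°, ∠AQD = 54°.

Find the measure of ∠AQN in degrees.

∠AQN = 53°

1. ∠DNQ = 46°  [△QND]
2. ∠ANQ = 46°  [A on ray ND]
3. ∠AQN = 53°  [△QNA]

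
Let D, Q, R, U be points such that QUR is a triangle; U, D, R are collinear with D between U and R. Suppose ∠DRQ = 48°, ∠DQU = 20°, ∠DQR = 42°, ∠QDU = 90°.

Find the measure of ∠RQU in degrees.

1. ∠QRU = 48°  [D on ray RU]
2. ∠DUQ = 70°  [△QUD]
3. ∠QUR = 70°  [D on ray UR]
4. ∠RQU = 62°  [△QUR]

∠RQU = 62°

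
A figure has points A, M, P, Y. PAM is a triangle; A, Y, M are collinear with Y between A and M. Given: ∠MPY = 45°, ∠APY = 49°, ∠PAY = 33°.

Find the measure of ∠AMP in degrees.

∠AMP = 53°

1. ∠AYP = 98°  [△PAY]
2. ∠MYP = 82°  [linear pair at Y on AM]
3. ∠PMY = 53°  [△PYM]
4. ∠AMP = 53°  [Y on ray MA]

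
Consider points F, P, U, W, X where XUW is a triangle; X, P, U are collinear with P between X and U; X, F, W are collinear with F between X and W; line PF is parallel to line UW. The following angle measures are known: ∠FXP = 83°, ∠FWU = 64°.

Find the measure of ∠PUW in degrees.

1. ∠UXW = 83°  [P on XU, F on XW]
2. ∠UWX = 64°  [F on ray WX]
3. ∠WUX = 33°  [△XUW]
4. ∠PUW = 33°  [P on ray UX]

∠PUW = 33°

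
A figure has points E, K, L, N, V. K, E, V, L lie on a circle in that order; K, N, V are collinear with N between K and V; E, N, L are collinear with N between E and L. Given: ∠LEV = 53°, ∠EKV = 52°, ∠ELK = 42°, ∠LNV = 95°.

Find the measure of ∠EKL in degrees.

1. ∠ELV = 52°  [same arc EV]
2. ∠EVL = 75°  [△EVL]
3. ∠EKL = 105°  [cyclic KEVL, opposite ∠K+∠V]

∠EKL = 105°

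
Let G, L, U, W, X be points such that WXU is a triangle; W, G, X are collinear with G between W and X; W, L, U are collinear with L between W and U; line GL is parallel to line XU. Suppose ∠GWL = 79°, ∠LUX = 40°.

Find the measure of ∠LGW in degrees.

∠LGW = 61°

1. ∠UWX = 79°  [G on WX, L on WU]
2. ∠WUX = 40°  [L on ray UW]
3. ∠UXW = 61°  [△WXU]
4. ∠LGW = 61°  [GL∥XU, corresponding at G]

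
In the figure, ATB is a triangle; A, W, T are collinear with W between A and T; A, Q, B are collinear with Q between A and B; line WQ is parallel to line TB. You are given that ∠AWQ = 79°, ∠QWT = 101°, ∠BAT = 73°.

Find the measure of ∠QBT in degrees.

∠QBT = 28°

1. ∠ATB = 79°  [WQ∥TB, corresponding at W]
2. ∠ABT = 28°  [△ATB]
3. ∠QBT = 28°  [Q on ray BA]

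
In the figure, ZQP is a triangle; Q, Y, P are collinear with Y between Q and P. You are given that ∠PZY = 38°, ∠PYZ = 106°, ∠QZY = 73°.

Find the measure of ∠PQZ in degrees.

∠PQZ = 33°

1. ∠QYZ = 74°  [linear pair at Y on QP]
2. ∠YQZ = 33°  [△ZQY]
3. ∠PQZ = 33°  [Y on ray QP]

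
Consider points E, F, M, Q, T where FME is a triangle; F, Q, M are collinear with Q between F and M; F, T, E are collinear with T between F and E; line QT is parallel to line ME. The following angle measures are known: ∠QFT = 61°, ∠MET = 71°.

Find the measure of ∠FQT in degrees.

∠FQT = 48°

1. ∠EFM = 61°  [Q on FM, T on FE]
2. ∠FEM = 71°  [T on ray EF]
3. ∠EMF = 48°  [△FME]
4. ∠FQT = 48°  [QT∥ME, corresponding at Q]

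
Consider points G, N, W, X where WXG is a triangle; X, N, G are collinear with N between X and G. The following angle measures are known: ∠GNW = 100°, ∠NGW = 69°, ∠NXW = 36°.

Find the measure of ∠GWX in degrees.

1. ∠WGX = 69°  [N on ray GX]
2. ∠GXW = 36°  [N on ray XG]
3. ∠GWX = 75°  [△WXG]

∠GWX = 75°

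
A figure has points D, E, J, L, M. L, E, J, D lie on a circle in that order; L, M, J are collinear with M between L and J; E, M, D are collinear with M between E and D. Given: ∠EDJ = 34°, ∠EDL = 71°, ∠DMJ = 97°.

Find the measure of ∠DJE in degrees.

1. ∠ELJ = 34°  [same arc EJ]
2. ∠EML = 97°  [vertical angles at M]
3. ∠DEL = 49°  [△LME]
4. ∠DLE = 60°  [△LED]
5. ∠DJE = 120°  [cyclic LEJD, opposite ∠L+∠J]

∠DJE = 120°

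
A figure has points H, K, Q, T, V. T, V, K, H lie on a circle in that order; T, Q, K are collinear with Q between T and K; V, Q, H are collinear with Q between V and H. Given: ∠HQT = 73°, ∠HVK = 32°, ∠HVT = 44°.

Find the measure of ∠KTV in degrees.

∠KTV = 29°

1. ∠KQV = 73°  [vertical angles at Q]
2. ∠TQV = 107°  [linear pair at Q on TK]
3. ∠KTV = 29°  [△TQV]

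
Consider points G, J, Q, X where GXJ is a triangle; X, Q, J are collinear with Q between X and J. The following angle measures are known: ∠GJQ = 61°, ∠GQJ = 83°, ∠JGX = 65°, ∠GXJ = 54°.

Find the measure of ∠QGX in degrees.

1. ∠GQX = 97°  [linear pair at Q on XJ]
2. ∠GXQ = 54°  [Q on ray XJ]
3. ∠QGX = 29°  [△GXQ]

∠QGX = 29°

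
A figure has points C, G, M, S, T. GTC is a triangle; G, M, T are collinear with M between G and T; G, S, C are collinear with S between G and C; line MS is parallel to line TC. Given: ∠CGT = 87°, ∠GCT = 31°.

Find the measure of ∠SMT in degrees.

∠SMT = 118°

1. ∠CTG = 62°  [△GTC]
2. ∠GMS = 62°  [MS∥TC, corresponding at M]
3. ∠SMT = 118°  [linear pair at M on GT]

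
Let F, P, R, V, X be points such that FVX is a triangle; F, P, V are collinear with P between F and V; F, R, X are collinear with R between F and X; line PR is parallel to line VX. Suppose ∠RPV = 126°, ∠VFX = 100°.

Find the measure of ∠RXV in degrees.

∠RXV = 26°

1. ∠FPR = 54°  [linear pair at P on FV]
2. ∠PFR = 100°  [P on FV, R on FX]
3. ∠FRP = 26°  [△FPR]
4. ∠PRX = 154°  [linear pair at R on FX]
5. ∠RXV = 26°  [PR∥VX, co-interior at X–R]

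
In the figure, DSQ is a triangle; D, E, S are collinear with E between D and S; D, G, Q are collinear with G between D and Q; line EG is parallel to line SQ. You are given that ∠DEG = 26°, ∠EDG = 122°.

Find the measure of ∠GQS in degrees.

∠GQS = 32°

1. ∠DGE = 32°  [△DEG]
2. ∠EGQ = 148°  [linear pair at G on DQ]
3. ∠GQS = 32°  [EG∥SQ, co-interior at Q–G]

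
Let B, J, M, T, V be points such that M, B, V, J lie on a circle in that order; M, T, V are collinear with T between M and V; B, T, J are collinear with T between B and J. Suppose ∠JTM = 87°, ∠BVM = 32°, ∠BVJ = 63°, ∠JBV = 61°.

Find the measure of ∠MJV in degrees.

1. ∠JTV = 93°  [linear pair at T on MV]
2. ∠BJV = 56°  [△BVJ]
3. ∠JMV = 61°  [same arc VJ]
4. ∠JVM = 31°  [△VTJ]
5. ∠MJV = 88°  [△MVJ]

∠MJV = 88°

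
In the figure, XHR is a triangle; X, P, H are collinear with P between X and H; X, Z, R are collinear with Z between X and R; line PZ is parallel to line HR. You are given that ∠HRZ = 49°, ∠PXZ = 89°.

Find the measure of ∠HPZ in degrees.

∠HPZ = 138°

1. ∠HRX = 49°  [Z on ray RX]
2. ∠HXR = 89°  [P on XH, Z on XR]
3. ∠RHX = 42°  [△XHR]
4. ∠XPZ = 42°  [PZ∥HR, corresponding at P]
5. ∠HPZ = 138°  [linear pair at P on XH]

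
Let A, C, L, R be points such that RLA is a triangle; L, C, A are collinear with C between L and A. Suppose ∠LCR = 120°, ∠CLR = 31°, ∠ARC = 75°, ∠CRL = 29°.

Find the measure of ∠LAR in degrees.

1. ∠ACR = 60°  [linear pair at C on LA]
2. ∠CAR = 45°  [△RCA]
3. ∠LAR = 45°  [C on ray AL]

∠LAR = 45°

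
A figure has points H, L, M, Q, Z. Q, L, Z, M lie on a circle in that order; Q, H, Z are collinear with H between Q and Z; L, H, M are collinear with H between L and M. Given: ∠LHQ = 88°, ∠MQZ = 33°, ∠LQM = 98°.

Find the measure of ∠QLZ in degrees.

1. ∠LHZ = 92°  [linear pair at H on QZ]
2. ∠MLZ = 33°  [same arc ZM]
3. ∠LZM = 82°  [cyclic QLZM, opposite ∠Q+∠Z]
4. ∠LZQ = 55°  [△LHZ]
5. ∠LMZ = 65°  [△LZM]
6. ∠LQZ = 65°  [same arc LZ]
7. ∠QLZ = 60°  [△QLZ]

∠QLZ = 60°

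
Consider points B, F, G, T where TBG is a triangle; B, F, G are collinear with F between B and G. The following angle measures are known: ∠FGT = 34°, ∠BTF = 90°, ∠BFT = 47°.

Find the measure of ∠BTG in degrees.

1. ∠BGT = 34°  [F on ray GB]
2. ∠FBT = 43°  [△TBF]
3. ∠GBT = 43°  [F on ray BG]
4. ∠BTG = 103°  [△TBG]

∠BTG = 103°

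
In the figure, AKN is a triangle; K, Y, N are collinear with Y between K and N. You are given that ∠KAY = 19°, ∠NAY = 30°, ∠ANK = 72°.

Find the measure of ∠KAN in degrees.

∠KAN = 49°

1. ∠ANY = 72°  [Y on ray NK]
2. ∠AYN = 78°  [△AYN]
3. ∠AYK = 102°  [linear pair at Y on KN]
4. ∠AKY = 59°  [△AKY]
5. ∠AKN = 59°  [Y on ray KN]
6. ∠KAN = 49°  [△AKN]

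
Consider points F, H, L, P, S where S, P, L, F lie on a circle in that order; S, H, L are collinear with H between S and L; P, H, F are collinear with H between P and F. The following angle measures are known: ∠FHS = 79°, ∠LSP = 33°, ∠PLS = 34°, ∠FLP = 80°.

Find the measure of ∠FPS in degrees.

∠FPS = 46°

1. ∠PFS = 34°  [same arc SP]
2. ∠FSP = 100°  [cyclic SPLF, opposite ∠S+∠L]
3. ∠FPS = 46°  [△SPF]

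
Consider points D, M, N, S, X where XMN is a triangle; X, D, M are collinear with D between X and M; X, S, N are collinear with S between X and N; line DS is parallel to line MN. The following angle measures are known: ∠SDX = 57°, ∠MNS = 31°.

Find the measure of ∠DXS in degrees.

∠DXS = 92°

1. ∠NMX = 57°  [DS∥MN, corresponding at D]
2. ∠MNX = 31°  [S on ray NX]
3. ∠MXN = 92°  [△XMN]
4. ∠DXS = 92°  [D on XM, S on XN]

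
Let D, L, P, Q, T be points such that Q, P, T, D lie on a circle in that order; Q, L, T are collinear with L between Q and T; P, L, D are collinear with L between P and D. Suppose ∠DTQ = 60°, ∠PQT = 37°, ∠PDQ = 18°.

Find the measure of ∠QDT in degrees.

∠QDT = 55°

1. ∠PTQ = 18°  [same arc QP]
2. ∠QPT = 125°  [△QPT]
3. ∠QDT = 55°  [cyclic QPTD, opposite ∠P+∠D]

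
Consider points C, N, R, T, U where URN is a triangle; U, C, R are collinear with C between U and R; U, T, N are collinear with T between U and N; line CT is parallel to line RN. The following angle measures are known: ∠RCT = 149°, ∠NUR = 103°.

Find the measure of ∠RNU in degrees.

1. ∠TCU = 31°  [linear pair at C on UR]
2. ∠CUT = 103°  [C on UR, T on UN]
3. ∠CTU = 46°  [△UCT]
4. ∠RNU = 46°  [CT∥RN, corresponding at T]

∠RNU = 46°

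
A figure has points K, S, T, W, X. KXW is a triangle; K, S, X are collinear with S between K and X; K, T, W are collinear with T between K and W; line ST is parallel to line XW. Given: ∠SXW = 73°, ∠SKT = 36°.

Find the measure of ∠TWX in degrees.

1. ∠KXW = 73°  [S on ray XK]
2. ∠WKX = 36°  [S on KX, T on KW]
3. ∠KWX = 71°  [△KXW]
4. ∠TWX = 71°  [T on ray WK]

∠TWX = 71°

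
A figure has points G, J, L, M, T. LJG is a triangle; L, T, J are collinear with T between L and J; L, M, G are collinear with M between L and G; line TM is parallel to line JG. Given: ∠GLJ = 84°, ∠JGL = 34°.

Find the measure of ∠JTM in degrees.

∠JTM = 118°

1. ∠GJL = 62°  [△LJG]
2. ∠LTM = 62°  [TM∥JG, corresponding at T]
3. ∠JTM = 118°  [linear pair at T on LJ]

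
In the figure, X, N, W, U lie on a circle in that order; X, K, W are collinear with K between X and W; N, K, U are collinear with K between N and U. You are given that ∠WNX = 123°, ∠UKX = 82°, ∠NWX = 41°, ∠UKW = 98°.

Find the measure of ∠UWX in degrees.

∠UWX = 66°

1. ∠NXW = 16°  [△XNW]
2. ∠NUW = 16°  [same arc NW]
3. ∠UWX = 66°  [△WKU]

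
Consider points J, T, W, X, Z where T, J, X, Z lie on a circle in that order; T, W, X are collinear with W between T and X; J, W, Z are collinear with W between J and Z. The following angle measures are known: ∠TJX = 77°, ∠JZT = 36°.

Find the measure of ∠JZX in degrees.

∠JZX = 67°

1. ∠JXT = 36°  [same arc TJ]
2. ∠JTX = 67°  [△TJX]
3. ∠JZX = 67°  [same arc JX]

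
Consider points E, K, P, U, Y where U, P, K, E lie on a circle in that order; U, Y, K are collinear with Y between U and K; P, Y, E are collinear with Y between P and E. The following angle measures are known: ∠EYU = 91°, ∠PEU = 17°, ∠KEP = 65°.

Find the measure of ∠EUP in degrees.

∠EUP = 137°

1. ∠KYP = 91°  [vertical angles at Y]
2. ∠KUP = 65°  [same arc PK]
3. ∠PYU = 89°  [linear pair at Y on UK]
4. ∠EPU = 26°  [△UYP]
5. ∠EUP = 137°  [△UPE]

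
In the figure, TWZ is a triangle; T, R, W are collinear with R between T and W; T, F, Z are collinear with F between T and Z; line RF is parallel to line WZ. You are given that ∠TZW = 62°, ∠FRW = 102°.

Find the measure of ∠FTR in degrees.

1. ∠RFT = 62°  [RF∥WZ, corresponding at F]
2. ∠FRT = 78°  [linear pair at R on TW]
3. ∠FTR = 40°  [△TRF]

∠FTR = 40°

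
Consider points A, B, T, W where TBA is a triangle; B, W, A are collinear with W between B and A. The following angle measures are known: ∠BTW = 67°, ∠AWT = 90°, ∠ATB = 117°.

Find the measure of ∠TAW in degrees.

1. ∠BWT = 90°  [linear pair at W on BA]
2. ∠TBW = 23°  [△TBW]
3. ∠ABT = 23°  [W on ray BA]
4. ∠BAT = 40°  [△TBA]
5. ∠TAW = 40°  [W on ray AB]

∠TAW = 40°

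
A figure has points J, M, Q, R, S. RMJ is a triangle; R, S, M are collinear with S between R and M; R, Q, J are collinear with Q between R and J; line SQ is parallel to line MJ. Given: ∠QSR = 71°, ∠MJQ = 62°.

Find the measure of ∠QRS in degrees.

1. ∠JMR = 71°  [SQ∥MJ, corresponding at S]
2. ∠MJR = 62°  [Q on ray JR]
3. ∠JRM = 47°  [△RMJ]
4. ∠QRS = 47°  [S on RM, Q on RJ]

∠QRS = 47°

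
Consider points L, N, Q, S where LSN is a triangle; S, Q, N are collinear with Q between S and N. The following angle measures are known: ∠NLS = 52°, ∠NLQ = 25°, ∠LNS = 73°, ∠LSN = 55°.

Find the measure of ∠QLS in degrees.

1. ∠LNQ = 73°  [Q on ray NS]
2. ∠LSQ = 55°  [Q on ray SN]
3. ∠LQN = 82°  [△LQN]
4. ∠LQS = 98°  [linear pair at Q on SN]
5. ∠QLS = 27°  [△LSQ]

∠QLS = 27°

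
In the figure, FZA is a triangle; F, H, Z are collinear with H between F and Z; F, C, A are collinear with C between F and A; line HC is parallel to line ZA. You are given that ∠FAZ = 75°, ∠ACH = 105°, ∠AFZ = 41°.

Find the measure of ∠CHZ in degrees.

1. ∠AZF = 64°  [△FZA]
2. ∠CHF = 64°  [HC∥ZA, corresponding at H]
3. ∠CHZ = 116°  [linear pair at H on FZ]

∠CHZ = 116°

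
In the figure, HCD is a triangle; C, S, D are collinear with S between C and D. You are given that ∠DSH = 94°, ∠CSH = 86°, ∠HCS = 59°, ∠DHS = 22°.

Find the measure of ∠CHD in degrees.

1. ∠HDS = 64°  [△HSD]
2. ∠DCH = 59°  [S on ray CD]
3. ∠CDH = 64°  [S on ray DC]
4. ∠CHD = 57°  [△HCD]

∠CHD = 57°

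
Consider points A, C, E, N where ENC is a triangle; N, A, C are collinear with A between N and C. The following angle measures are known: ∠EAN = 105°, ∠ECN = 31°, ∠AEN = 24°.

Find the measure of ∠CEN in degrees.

1. ∠ANE = 51°  [△ENA]
2. ∠CNE = 51°  [A on ray NC]
3. ∠CEN = 98°  [△ENC]

∠CEN = 98°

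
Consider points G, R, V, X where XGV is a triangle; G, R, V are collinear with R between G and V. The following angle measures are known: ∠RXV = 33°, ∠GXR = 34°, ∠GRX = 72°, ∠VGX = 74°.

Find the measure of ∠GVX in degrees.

1. ∠VRX = 108°  [linear pair at R on GV]
2. ∠RVX = 39°  [△XRV]
3. ∠GVX = 39°  [R on ray VG]

∠GVX = 39°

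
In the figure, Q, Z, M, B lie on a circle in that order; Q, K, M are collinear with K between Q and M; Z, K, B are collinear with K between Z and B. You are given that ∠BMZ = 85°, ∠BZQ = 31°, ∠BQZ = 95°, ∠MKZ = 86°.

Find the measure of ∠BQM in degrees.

∠BQM = 40°

1. ∠QBZ = 54°  [△QZB]
2. ∠BKQ = 86°  [vertical angles at K]
3. ∠BQM = 40°  [△QKB]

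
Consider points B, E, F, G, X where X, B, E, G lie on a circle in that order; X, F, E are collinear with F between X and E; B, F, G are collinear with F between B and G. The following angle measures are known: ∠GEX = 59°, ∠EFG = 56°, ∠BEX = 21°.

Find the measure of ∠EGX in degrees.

∠EGX = 86°

1. ∠GFX = 124°  [linear pair at F on XE]
2. ∠BGX = 21°  [same arc XB]
3. ∠EXG = 35°  [△XFG]
4. ∠EGX = 86°  [△XEG]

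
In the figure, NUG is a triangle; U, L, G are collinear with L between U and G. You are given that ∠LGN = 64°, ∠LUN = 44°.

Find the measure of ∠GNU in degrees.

∠GNU = 72°

1. ∠NGU = 64°  [L on ray GU]
2. ∠GUN = 44°  [L on ray UG]
3. ∠GNU = 72°  [△NUG]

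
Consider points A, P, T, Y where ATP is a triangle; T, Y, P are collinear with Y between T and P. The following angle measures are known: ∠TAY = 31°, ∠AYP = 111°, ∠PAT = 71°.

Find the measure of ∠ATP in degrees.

∠ATP = 80°

1. ∠AYT = 69°  [linear pair at Y on TP]
2. ∠ATY = 80°  [△ATY]
3. ∠ATP = 80°  [Y on ray TP]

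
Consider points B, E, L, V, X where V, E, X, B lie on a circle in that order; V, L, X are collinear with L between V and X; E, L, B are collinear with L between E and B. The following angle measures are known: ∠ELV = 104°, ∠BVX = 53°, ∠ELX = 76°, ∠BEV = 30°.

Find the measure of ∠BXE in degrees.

∠BXE = 81°

1. ∠BLX = 104°  [vertical angles at L]
2. ∠BEX = 53°  [same arc XB]
3. ∠BXV = 30°  [same arc VB]
4. ∠EBX = 46°  [△XLB]
5. ∠BXE = 81°  [△EXB]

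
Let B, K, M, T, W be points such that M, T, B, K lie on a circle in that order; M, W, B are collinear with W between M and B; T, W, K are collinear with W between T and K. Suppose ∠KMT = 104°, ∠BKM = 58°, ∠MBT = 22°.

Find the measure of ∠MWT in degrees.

∠MWT = 90°

1. ∠BTM = 122°  [cyclic MTBK, opposite ∠T+∠K]
2. ∠MKT = 22°  [same arc MT]
3. ∠BMT = 36°  [△MTB]
4. ∠KTM = 54°  [△MTK]
5. ∠MWT = 90°  [△MWT]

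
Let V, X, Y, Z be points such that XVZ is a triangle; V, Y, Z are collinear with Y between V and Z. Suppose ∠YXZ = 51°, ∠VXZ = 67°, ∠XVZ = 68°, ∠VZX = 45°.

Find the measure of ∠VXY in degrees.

∠VXY = 16°

1. ∠XVY = 68°  [Y on ray VZ]
2. ∠XZY = 45°  [Y on ray ZV]
3. ∠XYZ = 84°  [△XYZ]
4. ∠VYX = 96°  [linear pair at Y on VZ]
5. ∠VXY = 16°  [△XVY]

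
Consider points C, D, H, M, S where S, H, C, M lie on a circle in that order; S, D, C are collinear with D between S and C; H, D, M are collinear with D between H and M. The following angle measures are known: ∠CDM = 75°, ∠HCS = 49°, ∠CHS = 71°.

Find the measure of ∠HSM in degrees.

∠HSM = 86°

1. ∠HDS = 75°  [vertical angles at D]
2. ∠HMS = 49°  [same arc SH]
3. ∠CSH = 60°  [△SHC]
4. ∠MHS = 45°  [△SDH]
5. ∠HSM = 86°  [△SHM]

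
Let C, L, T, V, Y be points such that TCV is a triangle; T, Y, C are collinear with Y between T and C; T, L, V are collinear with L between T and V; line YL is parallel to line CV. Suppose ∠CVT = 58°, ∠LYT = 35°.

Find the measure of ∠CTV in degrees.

∠CTV = 87°

1. ∠TLY = 58°  [YL∥CV, corresponding at L]
2. ∠LTY = 87°  [△TYL]
3. ∠CTV = 87°  [Y on TC, L on TV]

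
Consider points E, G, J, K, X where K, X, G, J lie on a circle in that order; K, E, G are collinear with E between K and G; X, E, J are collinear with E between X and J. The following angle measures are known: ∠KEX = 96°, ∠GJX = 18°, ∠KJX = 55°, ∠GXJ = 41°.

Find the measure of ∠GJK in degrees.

1. ∠GEJ = 96°  [vertical angles at E]
2. ∠JGK = 66°  [△GEJ]
3. ∠GKJ = 41°  [same arc GJ]
4. ∠GJK = 73°  [△KGJ]

∠GJK = 73°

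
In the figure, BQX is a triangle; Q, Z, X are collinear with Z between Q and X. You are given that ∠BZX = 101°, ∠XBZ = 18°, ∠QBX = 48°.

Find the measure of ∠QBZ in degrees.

∠QBZ = 30°

1. ∠BXZ = 61°  [△BZX]
2. ∠BZQ = 79°  [linear pair at Z on QX]
3. ∠BXQ = 61°  [Z on ray XQ]
4. ∠BQX = 71°  [△BQX]
5. ∠BQZ = 71°  [Z on ray QX]
6. ∠QBZ = 30°  [△BQZ]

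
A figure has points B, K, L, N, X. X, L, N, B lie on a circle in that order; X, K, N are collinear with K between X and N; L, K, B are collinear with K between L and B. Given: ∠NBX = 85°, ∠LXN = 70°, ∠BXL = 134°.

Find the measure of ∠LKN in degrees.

∠LKN = 101°

1. ∠NLX = 95°  [cyclic XLNB, opposite ∠L+∠B]
2. ∠LBN = 70°  [same arc LN]
3. ∠LNX = 15°  [△XLN]
4. ∠BNL = 46°  [cyclic XLNB, opposite ∠X+∠N]
5. ∠BLN = 64°  [△LNB]
6. ∠LKN = 101°  [△LKN]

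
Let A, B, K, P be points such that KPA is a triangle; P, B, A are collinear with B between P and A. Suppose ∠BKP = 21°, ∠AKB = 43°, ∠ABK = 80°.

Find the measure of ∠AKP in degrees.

∠AKP = 64°

1. ∠BAK = 57°  [△KBA]
2. ∠KBP = 100°  [linear pair at B on PA]
3. ∠KAP = 57°  [B on ray AP]
4. ∠BPK = 59°  [△KPB]
5. ∠APK = 59°  [B on ray PA]
6. ∠AKP = 64°  [△KPA]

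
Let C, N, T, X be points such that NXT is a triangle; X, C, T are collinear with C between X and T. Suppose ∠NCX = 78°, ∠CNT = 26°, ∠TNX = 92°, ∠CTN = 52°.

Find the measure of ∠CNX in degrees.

∠CNX = 66°

1. ∠NTX = 52°  [C on ray TX]
2. ∠NXT = 36°  [△NXT]
3. ∠CXN = 36°  [C on ray XT]
4. ∠CNX = 66°  [△NXC]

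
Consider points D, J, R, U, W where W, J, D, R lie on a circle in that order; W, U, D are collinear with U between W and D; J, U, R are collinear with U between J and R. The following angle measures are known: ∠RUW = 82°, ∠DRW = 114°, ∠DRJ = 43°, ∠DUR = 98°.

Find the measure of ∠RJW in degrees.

1. ∠DWJ = 43°  [same arc JD]
2. ∠JUW = 98°  [vertical angles at U]
3. ∠RJW = 39°  [△WUJ]

∠RJW = 39°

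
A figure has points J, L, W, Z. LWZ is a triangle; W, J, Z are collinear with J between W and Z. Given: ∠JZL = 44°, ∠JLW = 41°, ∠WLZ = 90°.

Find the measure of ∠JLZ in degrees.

1. ∠LZW = 44°  [J on ray ZW]
2. ∠LWZ = 46°  [△LWZ]
3. ∠JWL = 46°  [J on ray WZ]
4. ∠LJW = 93°  [△LWJ]
5. ∠LJZ = 87°  [linear pair at J on WZ]
6. ∠JLZ = 49°  [△LJZ]

∠JLZ = 49°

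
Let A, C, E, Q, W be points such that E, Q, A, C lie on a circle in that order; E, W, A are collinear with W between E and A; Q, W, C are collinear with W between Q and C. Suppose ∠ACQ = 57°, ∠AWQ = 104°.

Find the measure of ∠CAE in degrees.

1. ∠AEQ = 57°  [same arc QA]
2. ∠EWQ = 76°  [linear pair at W on EA]
3. ∠CQE = 47°  [△EWQ]
4. ∠CAE = 47°  [same arc EC]

∠CAE = 47°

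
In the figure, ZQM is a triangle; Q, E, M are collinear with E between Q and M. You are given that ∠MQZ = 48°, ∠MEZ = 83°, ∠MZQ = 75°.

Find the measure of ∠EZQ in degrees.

1. ∠EQZ = 48°  [E on ray QM]
2. ∠QEZ = 97°  [linear pair at E on QM]
3. ∠EZQ = 35°  [△ZQE]

∠EZQ = 35°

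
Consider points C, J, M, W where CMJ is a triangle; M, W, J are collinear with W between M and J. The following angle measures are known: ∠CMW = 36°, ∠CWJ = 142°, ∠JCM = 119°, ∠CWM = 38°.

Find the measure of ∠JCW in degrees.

∠JCW = 13°

1. ∠CMJ = 36°  [W on ray MJ]
2. ∠CJM = 25°  [△CMJ]
3. ∠CJW = 25°  [W on ray JM]
4. ∠JCW = 13°  [△CWJ]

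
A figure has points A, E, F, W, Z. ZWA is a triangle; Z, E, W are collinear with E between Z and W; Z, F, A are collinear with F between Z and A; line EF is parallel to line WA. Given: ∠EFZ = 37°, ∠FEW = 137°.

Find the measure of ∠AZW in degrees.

∠AZW = 100°

1. ∠FEZ = 43°  [linear pair at E on ZW]
2. ∠EZF = 100°  [△ZEF]
3. ∠AZW = 100°  [E on ZW, F on ZA]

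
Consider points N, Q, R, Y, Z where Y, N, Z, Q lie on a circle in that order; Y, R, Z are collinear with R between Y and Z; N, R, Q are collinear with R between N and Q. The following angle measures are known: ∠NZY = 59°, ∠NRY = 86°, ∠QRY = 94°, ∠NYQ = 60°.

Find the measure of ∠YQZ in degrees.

∠YQZ = 92°

1. ∠NQY = 59°  [same arc YN]
2. ∠QYZ = 27°  [△YRQ]
3. ∠QNY = 61°  [△YNQ]
4. ∠QZY = 61°  [same arc YQ]
5. ∠YQZ = 92°  [△YZQ]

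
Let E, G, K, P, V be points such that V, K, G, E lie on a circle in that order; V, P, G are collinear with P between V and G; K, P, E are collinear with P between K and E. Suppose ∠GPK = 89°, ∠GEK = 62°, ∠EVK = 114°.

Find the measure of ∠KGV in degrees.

∠KGV = 39°

1. ∠EGK = 66°  [cyclic VKGE, opposite ∠V+∠G]
2. ∠EKG = 52°  [△KGE]
3. ∠KGV = 39°  [△KPG]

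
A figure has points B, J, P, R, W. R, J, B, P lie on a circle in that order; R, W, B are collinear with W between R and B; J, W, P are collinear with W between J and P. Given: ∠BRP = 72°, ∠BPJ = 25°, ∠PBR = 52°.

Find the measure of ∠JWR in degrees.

1. ∠BRJ = 25°  [same arc JB]
2. ∠PJR = 52°  [same arc RP]
3. ∠JWR = 103°  [△RWJ]

∠JWR = 103°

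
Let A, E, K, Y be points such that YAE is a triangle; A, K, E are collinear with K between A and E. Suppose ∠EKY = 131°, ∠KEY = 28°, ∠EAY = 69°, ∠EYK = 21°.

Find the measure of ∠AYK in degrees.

1. ∠AKY = 49°  [linear pair at K on AE]
2. ∠KAY = 69°  [K on ray AE]
3. ∠AYK = 62°  [△YAK]

∠AYK = 62°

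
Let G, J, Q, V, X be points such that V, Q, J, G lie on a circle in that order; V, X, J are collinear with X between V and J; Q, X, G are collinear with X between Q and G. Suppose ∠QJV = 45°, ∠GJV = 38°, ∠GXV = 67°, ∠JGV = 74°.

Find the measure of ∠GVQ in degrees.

∠GVQ = 97°

1. ∠QGV = 45°  [same arc VQ]
2. ∠GQV = 38°  [same arc VG]
3. ∠GVQ = 97°  [△VQG]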